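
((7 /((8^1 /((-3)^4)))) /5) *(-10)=-567 /4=-141.75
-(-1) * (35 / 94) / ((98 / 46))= 115 / 658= 0.17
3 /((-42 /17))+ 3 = 25 /14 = 1.79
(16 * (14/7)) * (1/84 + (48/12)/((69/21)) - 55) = -831080/483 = -1720.66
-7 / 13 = -0.54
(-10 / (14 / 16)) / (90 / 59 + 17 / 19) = -89680 / 18991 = -4.72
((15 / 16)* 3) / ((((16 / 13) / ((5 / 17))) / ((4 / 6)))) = 975 / 2176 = 0.45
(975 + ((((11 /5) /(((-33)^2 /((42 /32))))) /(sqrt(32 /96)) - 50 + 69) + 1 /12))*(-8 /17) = -23858 /51 - 7*sqrt(3) /5610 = -467.81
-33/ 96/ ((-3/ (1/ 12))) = 11/ 1152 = 0.01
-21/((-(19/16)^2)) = 5376/361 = 14.89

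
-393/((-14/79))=31047/14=2217.64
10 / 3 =3.33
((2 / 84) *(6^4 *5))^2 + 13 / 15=23804.95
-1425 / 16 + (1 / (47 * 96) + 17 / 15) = -1983677 / 22560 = -87.93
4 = 4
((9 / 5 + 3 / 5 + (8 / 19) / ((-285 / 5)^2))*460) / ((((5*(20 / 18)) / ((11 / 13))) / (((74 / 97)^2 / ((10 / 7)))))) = 7184391812752 / 104871537875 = 68.51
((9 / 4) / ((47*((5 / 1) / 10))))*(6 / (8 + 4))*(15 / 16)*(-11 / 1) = -1485 / 3008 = -0.49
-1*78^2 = -6084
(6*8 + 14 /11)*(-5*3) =-8130 /11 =-739.09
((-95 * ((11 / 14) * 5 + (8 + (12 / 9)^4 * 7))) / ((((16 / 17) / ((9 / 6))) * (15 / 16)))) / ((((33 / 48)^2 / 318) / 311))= -1150688082.75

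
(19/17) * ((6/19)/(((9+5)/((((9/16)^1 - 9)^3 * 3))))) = -22143375/487424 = -45.43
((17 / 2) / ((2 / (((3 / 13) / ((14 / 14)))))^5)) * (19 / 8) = 78489 / 190102016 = 0.00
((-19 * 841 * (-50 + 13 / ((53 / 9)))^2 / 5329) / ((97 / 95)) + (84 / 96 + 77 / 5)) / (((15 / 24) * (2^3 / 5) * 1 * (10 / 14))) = -2720486647816931 / 290401723400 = -9368.01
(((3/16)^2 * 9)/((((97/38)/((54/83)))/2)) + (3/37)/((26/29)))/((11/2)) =31193985/681565456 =0.05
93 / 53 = 1.75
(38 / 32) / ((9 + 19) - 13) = 19 / 240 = 0.08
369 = 369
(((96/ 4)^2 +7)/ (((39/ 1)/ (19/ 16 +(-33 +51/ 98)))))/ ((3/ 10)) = -71513695/ 45864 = -1559.26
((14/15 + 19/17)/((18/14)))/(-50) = -3661/114750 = -0.03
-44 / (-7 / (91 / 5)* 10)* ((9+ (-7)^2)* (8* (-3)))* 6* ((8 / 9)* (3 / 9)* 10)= -4246528 / 15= -283101.87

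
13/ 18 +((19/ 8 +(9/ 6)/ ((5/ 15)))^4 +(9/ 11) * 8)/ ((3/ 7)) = 2120280391/ 405504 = 5228.75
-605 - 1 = -606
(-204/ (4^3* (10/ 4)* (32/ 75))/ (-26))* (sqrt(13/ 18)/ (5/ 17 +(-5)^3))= -867* sqrt(26)/ 5644288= -0.00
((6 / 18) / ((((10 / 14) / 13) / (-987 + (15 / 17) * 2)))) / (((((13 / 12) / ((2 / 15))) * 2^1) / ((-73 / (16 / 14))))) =19970391 / 850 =23494.58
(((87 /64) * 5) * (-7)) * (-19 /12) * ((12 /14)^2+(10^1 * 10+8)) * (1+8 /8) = 917415 /56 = 16382.41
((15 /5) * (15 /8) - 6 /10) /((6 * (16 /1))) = 67 /1280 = 0.05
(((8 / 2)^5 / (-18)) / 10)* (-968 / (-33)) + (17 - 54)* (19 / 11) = -342713 / 1485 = -230.78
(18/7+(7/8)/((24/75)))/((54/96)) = 2377/252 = 9.43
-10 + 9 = -1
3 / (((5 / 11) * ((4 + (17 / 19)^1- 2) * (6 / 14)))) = 133 / 25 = 5.32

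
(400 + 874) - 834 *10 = -7066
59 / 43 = 1.37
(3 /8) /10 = 3 /80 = 0.04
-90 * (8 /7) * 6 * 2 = -8640 /7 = -1234.29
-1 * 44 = -44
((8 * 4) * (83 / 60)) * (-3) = -664 / 5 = -132.80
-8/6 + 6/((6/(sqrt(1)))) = -1/3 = -0.33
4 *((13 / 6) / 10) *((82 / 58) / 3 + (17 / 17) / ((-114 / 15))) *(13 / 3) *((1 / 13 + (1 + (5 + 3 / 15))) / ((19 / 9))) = 992732 / 261725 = 3.79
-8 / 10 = -4 / 5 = -0.80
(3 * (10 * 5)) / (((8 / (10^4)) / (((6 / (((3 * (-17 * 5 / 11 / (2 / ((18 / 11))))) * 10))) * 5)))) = -1512500 / 51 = -29656.86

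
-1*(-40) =40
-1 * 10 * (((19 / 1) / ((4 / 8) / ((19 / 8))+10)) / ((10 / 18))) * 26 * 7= -591318 / 97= -6096.06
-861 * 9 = -7749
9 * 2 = 18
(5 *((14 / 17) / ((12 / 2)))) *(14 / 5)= 98 / 51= 1.92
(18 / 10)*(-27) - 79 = -127.60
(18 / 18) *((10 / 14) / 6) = 5 / 42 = 0.12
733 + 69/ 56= 41117/ 56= 734.23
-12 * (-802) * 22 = 211728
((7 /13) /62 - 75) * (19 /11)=-1148417 /8866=-129.53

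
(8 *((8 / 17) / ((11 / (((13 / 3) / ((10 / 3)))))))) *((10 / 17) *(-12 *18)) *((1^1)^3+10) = -179712 / 289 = -621.84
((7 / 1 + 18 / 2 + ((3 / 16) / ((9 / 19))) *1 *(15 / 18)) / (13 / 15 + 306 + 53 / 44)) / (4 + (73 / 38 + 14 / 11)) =54060985 / 7336851468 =0.01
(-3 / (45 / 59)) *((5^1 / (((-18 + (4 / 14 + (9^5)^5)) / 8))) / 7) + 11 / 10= 165834435156817948005918707 / 150758577415289043641748570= 1.10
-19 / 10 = -1.90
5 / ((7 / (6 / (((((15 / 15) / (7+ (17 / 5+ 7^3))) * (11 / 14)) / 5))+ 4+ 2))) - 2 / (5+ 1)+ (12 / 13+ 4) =28970113 / 3003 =9647.06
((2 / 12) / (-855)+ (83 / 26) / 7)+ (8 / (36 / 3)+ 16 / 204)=4765424 / 3968055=1.20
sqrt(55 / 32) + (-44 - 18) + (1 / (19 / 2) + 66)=sqrt(110) / 8 + 78 / 19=5.42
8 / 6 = 4 / 3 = 1.33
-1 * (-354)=354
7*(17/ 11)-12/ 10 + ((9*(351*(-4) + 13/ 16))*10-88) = -55600713/ 440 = -126365.26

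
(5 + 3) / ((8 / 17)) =17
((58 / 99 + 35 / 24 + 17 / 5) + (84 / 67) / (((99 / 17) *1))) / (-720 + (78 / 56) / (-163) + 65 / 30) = -1713294793 / 217312358010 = -0.01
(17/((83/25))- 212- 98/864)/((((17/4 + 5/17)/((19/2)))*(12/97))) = -232536770809/66477024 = -3498.00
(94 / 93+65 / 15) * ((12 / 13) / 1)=1988 / 403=4.93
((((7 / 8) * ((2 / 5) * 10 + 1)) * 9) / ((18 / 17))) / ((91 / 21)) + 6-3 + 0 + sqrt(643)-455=-92231 / 208 + sqrt(643)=-418.06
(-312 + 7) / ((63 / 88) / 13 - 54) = 348920 / 61713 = 5.65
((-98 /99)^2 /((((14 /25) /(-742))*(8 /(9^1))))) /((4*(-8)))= 3181325 /69696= 45.65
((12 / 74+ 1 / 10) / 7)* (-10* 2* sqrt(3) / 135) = -194* sqrt(3) / 34965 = -0.01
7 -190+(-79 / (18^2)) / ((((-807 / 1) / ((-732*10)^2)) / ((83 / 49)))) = 9694311479 / 355887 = 27239.86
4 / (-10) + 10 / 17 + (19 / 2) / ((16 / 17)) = 27967 / 2720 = 10.28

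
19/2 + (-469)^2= 439941/2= 219970.50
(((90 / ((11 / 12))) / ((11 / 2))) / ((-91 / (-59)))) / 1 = 127440 / 11011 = 11.57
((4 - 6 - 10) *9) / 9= -12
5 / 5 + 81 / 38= 119 / 38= 3.13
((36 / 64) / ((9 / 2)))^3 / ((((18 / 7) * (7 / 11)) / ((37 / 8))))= 407 / 73728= 0.01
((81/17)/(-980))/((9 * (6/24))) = -9/4165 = -0.00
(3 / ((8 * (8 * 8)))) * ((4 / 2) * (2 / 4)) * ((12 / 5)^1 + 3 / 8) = 333 / 20480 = 0.02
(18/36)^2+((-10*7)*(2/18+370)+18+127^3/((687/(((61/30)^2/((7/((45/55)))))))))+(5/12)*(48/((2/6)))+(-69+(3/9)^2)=-21563000197/881650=-24457.55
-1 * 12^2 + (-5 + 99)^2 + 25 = 8717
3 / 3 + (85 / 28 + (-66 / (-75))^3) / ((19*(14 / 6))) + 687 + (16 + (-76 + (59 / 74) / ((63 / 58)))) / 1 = 12184250080231 / 19376437500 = 628.82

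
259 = 259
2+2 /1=4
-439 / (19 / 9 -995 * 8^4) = 3951 / 36679661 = 0.00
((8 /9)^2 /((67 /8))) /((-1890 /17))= -4352 /5128515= -0.00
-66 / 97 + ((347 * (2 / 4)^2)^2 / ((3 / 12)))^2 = 1406337745201 / 1552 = 906145454.38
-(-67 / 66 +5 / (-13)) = 1.40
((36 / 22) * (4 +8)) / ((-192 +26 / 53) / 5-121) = -11448 / 92873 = -0.12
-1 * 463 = -463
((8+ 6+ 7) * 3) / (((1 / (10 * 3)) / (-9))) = -17010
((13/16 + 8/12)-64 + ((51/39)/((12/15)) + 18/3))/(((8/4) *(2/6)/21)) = -719229/416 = -1728.92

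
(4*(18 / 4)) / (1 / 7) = 126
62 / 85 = 0.73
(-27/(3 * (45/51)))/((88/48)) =-306/55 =-5.56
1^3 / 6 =1 / 6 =0.17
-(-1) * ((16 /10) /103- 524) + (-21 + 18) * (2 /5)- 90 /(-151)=-8158924 /15553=-524.59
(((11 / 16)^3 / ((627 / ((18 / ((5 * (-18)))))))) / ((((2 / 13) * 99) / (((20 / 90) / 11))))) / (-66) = 13 / 6240706560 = 0.00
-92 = -92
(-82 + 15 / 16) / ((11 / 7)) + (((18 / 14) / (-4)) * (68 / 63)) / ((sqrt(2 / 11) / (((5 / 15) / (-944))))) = -9079 / 176 + 17 * sqrt(22) / 277536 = -51.58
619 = 619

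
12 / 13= 0.92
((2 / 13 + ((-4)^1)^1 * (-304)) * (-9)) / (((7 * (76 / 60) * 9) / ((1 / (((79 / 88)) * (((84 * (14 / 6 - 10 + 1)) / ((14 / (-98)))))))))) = -0.04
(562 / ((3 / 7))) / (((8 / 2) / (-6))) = -1967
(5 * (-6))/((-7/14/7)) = 420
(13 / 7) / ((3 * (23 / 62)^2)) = 49972 / 11109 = 4.50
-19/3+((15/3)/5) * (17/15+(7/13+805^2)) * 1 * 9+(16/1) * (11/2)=1137302734/195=5832321.71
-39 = -39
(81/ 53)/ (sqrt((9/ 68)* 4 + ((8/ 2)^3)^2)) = 81* sqrt(1183897)/ 3690973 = 0.02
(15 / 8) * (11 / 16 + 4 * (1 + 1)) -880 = -863.71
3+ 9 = 12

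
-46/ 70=-23/ 35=-0.66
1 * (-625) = -625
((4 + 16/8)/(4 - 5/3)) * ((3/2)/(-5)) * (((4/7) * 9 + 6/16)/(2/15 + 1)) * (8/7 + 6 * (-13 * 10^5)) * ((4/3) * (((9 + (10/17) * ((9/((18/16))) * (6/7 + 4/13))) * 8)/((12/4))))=13606917077512224/9020557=1508434243.86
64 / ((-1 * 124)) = -16 / 31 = -0.52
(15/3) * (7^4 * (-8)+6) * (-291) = 27938910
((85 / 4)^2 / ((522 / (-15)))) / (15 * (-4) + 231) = -36125 / 476064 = -0.08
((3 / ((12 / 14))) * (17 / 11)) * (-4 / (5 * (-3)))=238 / 165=1.44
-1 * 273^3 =-20346417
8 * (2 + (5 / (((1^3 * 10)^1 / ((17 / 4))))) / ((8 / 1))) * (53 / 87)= 265 / 24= 11.04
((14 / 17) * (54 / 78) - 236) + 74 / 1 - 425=-129601 / 221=-586.43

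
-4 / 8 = -1 / 2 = -0.50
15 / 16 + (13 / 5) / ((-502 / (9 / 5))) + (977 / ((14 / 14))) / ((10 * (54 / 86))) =424306543 / 2710800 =156.52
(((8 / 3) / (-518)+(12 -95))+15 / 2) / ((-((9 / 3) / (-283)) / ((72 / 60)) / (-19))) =126182059 / 777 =162396.47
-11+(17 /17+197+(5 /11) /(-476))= 979127 /5236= 187.00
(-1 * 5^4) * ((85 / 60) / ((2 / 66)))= -116875 / 4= -29218.75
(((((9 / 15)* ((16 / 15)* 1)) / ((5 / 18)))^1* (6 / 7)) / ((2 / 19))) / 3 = 5472 / 875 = 6.25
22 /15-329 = -4913 /15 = -327.53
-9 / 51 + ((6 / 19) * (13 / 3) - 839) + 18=-819.81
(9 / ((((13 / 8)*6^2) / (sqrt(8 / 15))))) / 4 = sqrt(30) / 195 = 0.03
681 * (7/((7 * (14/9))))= 6129/14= 437.79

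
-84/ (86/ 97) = -4074/ 43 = -94.74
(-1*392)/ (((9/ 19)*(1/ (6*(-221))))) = 3292016/ 3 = 1097338.67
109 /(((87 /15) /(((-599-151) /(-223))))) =408750 /6467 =63.21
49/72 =0.68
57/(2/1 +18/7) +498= 16335/32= 510.47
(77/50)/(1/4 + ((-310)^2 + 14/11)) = 1694/105711675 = 0.00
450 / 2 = 225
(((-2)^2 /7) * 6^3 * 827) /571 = 714528 /3997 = 178.77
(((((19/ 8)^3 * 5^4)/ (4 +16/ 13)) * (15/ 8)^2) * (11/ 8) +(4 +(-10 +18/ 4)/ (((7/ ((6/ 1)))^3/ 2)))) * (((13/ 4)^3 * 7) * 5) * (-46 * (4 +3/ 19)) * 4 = -943939505529614659715/ 132766498816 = -7109771771.85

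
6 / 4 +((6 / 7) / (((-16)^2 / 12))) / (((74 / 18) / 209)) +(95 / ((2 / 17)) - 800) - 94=-687551 / 8288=-82.96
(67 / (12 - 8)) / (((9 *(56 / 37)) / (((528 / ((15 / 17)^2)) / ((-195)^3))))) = -7880741 / 70070568750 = -0.00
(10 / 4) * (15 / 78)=25 / 52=0.48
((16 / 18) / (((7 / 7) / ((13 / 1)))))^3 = 1124864 / 729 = 1543.02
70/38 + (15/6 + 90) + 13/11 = 39929/418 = 95.52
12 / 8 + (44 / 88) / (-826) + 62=104901 / 1652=63.50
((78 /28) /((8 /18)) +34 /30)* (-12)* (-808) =2511668 /35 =71761.94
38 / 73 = 0.52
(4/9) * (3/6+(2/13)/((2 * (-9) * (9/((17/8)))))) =4195/18954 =0.22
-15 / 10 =-3 / 2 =-1.50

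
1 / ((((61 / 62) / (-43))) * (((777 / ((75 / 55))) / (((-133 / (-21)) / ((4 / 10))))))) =-633175 / 521367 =-1.21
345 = 345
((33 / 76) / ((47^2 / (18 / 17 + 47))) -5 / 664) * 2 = 47789 / 12467596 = 0.00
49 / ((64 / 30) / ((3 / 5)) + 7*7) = 441 / 473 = 0.93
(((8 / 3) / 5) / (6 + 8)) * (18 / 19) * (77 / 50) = 132 / 2375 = 0.06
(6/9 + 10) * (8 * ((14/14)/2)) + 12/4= 137/3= 45.67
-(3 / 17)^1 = -3 / 17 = -0.18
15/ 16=0.94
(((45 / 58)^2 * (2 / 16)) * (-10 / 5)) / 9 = -225 / 13456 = -0.02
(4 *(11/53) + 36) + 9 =2429/53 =45.83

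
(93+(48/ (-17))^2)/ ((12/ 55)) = 534985/ 1156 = 462.79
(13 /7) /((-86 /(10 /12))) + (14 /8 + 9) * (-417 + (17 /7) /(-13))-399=-32760371 /6708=-4883.78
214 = 214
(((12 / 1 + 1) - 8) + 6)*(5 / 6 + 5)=385 / 6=64.17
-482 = -482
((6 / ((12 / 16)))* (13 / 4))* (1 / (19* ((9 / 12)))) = 104 / 57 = 1.82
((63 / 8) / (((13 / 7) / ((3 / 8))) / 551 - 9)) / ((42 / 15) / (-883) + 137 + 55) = -33878061 / 7426267984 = -0.00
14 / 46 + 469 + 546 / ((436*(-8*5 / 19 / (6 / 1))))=46703937 / 100280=465.74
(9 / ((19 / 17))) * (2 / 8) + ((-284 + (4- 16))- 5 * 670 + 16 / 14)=-1937993 / 532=-3642.84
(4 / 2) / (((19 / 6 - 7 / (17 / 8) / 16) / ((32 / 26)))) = 1632 / 1963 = 0.83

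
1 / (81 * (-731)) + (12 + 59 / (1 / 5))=18177776 / 59211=307.00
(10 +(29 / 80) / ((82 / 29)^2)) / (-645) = -5403589 / 346958400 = -0.02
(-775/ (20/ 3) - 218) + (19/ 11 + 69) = -11595/ 44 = -263.52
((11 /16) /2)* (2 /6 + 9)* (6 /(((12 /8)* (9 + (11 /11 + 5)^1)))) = 77 /90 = 0.86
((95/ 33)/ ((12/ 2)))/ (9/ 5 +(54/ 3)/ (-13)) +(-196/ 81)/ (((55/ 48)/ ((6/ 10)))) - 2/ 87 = -523201/ 3875850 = -0.13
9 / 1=9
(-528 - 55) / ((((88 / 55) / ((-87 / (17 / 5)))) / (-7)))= -65265.99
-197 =-197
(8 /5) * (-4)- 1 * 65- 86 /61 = -22207 /305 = -72.81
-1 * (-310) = 310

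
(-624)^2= 389376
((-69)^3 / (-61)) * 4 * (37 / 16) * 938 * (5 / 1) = 28503083385 / 122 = 233631831.02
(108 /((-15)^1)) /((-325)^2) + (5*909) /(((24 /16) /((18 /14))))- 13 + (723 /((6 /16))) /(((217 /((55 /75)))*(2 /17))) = 1353954355939 /343809375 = 3938.10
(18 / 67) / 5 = 18 / 335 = 0.05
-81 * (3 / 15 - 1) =324 / 5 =64.80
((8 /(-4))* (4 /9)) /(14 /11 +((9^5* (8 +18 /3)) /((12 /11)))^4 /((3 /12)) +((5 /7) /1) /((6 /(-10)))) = -2464 /3656464027853491893291534201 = -0.00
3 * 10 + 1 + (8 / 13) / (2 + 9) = 4441 / 143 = 31.06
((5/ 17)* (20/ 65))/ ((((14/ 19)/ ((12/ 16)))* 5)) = 57/ 3094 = 0.02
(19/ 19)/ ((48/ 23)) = 23/ 48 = 0.48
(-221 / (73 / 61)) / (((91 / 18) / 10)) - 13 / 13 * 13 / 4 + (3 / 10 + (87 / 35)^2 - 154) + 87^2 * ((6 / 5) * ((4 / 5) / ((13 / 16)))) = 39186437497 / 4650100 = 8427.01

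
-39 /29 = -1.34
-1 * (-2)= 2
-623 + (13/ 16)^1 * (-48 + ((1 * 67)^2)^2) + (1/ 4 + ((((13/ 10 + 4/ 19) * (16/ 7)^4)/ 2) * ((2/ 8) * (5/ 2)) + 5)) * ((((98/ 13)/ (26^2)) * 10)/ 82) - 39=3138264352346327/ 191683856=16372084.84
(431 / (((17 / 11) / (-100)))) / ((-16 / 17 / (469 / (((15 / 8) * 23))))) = 22235290 / 69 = 322250.58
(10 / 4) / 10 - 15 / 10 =-5 / 4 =-1.25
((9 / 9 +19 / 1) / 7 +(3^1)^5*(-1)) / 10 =-1681 / 70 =-24.01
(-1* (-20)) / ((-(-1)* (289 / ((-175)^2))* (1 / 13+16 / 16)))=568750 / 289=1967.99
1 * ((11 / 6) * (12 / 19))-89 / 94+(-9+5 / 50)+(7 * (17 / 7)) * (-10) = -797846 / 4465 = -178.69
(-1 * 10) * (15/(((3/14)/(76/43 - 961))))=28872900/43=671462.79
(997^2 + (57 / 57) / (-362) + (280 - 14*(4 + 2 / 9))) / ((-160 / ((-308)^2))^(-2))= 161960048450 / 57264303789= 2.83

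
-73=-73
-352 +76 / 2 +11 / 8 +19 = -293.62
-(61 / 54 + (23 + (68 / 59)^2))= -4785439 / 187974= -25.46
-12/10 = -6/5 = -1.20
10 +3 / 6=21 / 2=10.50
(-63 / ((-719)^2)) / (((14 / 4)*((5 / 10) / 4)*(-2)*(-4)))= -18 / 516961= -0.00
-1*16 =-16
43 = 43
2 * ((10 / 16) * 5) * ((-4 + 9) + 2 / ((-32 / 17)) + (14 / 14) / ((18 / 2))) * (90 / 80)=14575 / 512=28.47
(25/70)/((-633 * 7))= -5/62034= -0.00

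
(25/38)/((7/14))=25/19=1.32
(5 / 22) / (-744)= -5 / 16368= -0.00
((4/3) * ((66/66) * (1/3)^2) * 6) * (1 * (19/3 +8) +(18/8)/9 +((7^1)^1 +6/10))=2662/135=19.72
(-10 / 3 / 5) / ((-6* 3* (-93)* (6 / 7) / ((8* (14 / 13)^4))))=-1075648 / 215150013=-0.00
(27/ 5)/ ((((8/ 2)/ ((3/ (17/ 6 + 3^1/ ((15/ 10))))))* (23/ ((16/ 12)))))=162/ 3335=0.05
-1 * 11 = -11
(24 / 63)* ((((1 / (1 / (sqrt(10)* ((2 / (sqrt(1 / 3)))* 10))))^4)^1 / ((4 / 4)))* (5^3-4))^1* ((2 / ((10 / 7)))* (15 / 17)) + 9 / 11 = 1533312000153 / 187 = 8199529412.58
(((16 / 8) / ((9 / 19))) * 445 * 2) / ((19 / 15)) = 2966.67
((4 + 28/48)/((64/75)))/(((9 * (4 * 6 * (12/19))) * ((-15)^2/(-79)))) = -82555/5971968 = -0.01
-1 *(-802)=802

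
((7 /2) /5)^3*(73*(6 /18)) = 25039 /3000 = 8.35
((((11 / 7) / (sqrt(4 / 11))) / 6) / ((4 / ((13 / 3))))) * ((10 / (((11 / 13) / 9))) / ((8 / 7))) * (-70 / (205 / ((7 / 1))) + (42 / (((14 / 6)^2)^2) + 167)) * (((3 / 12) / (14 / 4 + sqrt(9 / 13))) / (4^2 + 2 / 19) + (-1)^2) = -37485743815 * sqrt(143) / 55173761664 + 729079960796785 * sqrt(11) / 331042569984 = 7296.33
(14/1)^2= 196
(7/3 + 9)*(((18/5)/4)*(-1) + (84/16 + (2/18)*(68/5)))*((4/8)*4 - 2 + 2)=3587/27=132.85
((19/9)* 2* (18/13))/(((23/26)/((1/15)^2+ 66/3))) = 752552/5175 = 145.42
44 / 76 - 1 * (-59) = 1132 / 19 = 59.58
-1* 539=-539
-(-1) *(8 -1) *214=1498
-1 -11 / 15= -26 / 15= -1.73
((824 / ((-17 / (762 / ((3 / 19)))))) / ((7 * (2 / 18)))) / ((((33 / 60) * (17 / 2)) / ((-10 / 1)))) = 14315846400 / 22253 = 643322.09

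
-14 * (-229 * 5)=16030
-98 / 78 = -49 / 39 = -1.26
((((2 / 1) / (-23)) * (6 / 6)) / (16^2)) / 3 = -1 / 8832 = -0.00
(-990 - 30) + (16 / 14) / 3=-21412 / 21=-1019.62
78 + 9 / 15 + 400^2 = 800393 / 5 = 160078.60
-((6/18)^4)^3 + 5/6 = 885733/1062882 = 0.83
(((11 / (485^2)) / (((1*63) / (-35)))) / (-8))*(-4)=-11 / 846810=-0.00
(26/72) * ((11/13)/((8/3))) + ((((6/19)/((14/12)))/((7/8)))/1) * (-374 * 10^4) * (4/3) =-137871349759/89376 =-1542599.24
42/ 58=21/ 29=0.72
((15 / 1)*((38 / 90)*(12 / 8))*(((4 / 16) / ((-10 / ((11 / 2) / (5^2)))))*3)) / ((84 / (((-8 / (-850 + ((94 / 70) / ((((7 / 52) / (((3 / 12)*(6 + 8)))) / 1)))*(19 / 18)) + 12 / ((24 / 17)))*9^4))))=-5977873626813 / 57375584000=-104.19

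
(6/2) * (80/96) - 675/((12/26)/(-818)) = 2392655/2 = 1196327.50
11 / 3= 3.67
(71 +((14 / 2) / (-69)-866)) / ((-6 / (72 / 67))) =219448 / 1541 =142.41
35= 35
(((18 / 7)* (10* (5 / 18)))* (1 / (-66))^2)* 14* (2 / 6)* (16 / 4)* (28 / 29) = 2800 / 94743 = 0.03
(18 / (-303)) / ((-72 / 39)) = 13 / 404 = 0.03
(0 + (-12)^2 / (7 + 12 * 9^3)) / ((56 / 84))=216 / 8755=0.02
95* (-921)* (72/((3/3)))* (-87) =548068680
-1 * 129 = -129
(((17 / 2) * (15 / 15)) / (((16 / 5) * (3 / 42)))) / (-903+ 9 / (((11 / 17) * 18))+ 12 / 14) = -45815 / 1110488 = -0.04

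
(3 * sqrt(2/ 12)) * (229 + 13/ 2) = 471 * sqrt(6)/ 4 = 288.43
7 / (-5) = -1.40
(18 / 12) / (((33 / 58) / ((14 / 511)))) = 58 / 803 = 0.07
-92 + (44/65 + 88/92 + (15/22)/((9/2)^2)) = -40109156/444015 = -90.33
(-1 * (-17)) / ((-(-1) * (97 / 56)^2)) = 53312 / 9409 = 5.67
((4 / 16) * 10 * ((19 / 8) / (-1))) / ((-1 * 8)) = 95 / 128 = 0.74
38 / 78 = 19 / 39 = 0.49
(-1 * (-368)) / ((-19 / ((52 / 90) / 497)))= -9568 / 424935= -0.02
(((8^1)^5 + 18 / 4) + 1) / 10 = 65547 / 20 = 3277.35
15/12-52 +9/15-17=-67.15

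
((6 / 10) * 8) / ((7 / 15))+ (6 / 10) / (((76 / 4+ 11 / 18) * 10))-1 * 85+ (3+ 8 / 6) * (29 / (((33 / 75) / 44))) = 2315071642 / 185325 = 12491.96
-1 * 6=-6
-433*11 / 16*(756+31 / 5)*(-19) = 344884067 / 80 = 4311050.84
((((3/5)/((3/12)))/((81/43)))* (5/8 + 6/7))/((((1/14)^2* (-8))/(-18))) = 832.77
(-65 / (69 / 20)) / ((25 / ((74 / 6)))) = -1924 / 207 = -9.29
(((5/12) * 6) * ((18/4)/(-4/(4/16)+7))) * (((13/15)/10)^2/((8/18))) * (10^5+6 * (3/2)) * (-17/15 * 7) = 2011280999/120000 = 16760.67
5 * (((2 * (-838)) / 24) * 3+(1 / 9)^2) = -169685 / 162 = -1047.44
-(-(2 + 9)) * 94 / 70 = 517 / 35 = 14.77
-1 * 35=-35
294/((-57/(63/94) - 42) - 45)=-6174/3613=-1.71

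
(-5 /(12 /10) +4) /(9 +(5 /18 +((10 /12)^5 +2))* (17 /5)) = -6480 /704149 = -0.01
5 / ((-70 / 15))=-15 / 14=-1.07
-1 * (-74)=74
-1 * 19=-19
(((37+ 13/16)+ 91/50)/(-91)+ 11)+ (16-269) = -8824653/36400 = -242.44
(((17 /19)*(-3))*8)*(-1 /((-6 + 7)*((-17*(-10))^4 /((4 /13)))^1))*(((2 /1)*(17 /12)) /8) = 1 /356915000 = 0.00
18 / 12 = 1.50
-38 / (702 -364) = -19 / 169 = -0.11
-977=-977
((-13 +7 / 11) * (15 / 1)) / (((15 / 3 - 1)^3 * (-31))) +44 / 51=133037 / 139128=0.96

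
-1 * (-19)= 19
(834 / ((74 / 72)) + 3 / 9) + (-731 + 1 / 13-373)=-421544 / 1443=-292.13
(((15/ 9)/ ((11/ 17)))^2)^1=7225/ 1089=6.63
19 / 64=0.30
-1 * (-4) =4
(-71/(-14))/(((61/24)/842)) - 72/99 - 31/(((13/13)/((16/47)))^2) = 17386892480/10375673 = 1675.74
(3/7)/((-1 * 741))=-1/1729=-0.00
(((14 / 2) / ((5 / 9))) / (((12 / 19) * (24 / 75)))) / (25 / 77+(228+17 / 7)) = 153615 / 568576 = 0.27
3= 3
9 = 9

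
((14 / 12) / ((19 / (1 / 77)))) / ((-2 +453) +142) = 1 / 743622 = 0.00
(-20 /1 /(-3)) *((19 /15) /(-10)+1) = 262 /45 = 5.82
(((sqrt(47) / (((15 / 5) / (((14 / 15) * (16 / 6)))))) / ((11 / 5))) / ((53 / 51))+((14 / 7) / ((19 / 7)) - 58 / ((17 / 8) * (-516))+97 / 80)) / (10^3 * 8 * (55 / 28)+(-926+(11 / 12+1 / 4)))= 46719253 / 345089982920+26656 * sqrt(47) / 1086403593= 0.00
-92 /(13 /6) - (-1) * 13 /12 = -6455 /156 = -41.38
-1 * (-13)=13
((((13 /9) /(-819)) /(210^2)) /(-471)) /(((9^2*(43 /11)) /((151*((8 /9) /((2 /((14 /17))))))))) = 3322 /224145192982725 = 0.00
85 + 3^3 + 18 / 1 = 130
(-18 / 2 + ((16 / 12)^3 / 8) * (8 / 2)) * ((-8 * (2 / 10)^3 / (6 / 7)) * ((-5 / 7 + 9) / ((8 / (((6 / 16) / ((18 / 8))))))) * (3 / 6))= 6119 / 121500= 0.05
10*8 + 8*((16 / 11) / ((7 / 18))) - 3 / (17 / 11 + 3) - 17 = 355209 / 3850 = 92.26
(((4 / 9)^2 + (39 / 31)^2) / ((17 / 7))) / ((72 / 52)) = 12610507 / 23819346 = 0.53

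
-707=-707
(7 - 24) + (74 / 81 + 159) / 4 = 7445 / 324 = 22.98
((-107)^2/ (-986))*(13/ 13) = -11449/ 986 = -11.61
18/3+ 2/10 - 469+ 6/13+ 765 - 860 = -36227/65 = -557.34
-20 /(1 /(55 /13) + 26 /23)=-25300 /1729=-14.63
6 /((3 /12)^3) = 384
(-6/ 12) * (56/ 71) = -28/ 71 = -0.39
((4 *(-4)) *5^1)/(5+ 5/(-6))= -96/5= -19.20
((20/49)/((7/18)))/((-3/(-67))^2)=179560/343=523.50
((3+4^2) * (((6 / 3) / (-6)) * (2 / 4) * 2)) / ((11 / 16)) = -304 / 33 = -9.21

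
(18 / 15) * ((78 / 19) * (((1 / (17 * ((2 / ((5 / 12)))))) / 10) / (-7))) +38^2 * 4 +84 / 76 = 261240661 / 45220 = 5777.10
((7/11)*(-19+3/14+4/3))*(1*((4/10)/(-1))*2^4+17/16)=312991/5280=59.28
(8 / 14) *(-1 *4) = -2.29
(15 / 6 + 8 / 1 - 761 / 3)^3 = -3105745579 / 216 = -14378451.75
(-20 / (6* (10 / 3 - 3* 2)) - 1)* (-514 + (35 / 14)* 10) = -489 / 4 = -122.25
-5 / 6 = -0.83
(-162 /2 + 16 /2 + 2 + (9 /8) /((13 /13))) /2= -559 /16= -34.94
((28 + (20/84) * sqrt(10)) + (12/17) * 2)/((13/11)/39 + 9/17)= 935 * sqrt(10)/2198 + 8250/157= 53.89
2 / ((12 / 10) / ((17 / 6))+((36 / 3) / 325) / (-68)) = 11050 / 2337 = 4.73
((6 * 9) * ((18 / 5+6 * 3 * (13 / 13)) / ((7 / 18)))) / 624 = 2187 / 455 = 4.81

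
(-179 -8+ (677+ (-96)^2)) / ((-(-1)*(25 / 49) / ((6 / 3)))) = 951188 / 25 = 38047.52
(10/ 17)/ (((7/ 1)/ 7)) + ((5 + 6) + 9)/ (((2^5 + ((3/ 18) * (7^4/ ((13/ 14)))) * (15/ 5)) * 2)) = 174440/ 292791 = 0.60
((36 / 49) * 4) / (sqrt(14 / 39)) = 72 * sqrt(546) / 343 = 4.90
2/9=0.22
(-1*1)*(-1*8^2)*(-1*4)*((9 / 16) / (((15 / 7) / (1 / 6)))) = -56 / 5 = -11.20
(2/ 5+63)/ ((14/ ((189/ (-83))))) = -8559/ 830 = -10.31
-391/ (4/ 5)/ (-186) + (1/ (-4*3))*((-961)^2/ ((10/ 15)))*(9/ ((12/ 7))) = -1803628693/ 2976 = -606058.03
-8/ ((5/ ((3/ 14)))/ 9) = -108/ 35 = -3.09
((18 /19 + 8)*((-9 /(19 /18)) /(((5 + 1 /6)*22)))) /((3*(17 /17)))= -27540 /123101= -0.22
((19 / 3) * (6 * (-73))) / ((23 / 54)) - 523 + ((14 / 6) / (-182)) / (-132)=-7035.87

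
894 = 894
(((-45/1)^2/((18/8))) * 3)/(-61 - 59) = -45/2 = -22.50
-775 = -775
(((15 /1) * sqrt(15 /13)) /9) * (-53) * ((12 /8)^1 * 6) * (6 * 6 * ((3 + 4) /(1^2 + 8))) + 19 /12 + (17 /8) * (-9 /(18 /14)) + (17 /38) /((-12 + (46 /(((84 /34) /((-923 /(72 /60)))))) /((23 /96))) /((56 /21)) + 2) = -22260 * sqrt(195) /13 - 1902278011 /143117880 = -23924.37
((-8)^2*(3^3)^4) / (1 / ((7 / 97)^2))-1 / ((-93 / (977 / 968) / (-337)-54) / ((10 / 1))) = 14740601785135141 / 83219885799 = 177128.36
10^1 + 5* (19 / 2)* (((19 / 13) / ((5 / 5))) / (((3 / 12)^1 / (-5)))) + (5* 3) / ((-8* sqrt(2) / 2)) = -17920 / 13-15* sqrt(2) / 8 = -1381.11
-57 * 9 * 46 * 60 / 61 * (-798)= 18522495.74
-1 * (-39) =39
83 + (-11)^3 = -1248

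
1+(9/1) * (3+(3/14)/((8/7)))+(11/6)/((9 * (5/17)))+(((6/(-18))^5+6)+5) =804349/19440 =41.38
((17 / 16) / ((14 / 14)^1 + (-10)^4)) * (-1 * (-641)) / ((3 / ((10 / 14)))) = 54485 / 3360336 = 0.02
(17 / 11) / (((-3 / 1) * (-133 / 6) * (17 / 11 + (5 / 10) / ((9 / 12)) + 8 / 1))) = 102 / 44821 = 0.00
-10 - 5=-15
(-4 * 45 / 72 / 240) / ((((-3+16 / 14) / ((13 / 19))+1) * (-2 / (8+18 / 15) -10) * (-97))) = 161 / 26259840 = 0.00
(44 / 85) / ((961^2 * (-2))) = -22 / 78499285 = -0.00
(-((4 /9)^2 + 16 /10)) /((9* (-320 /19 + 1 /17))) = 18088 /1519965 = 0.01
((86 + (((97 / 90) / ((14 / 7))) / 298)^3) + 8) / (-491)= -14507552844048673 / 75778813255104000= -0.19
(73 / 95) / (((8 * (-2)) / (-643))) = 46939 / 1520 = 30.88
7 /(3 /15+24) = 35 /121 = 0.29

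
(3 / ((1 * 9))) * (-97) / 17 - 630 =-32227 / 51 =-631.90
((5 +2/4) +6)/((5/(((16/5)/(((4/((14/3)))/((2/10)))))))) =1.72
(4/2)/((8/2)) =1/2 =0.50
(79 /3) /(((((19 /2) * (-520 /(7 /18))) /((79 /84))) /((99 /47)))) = -68651 /16716960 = -0.00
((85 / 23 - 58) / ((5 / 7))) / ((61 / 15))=-26229 / 1403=-18.69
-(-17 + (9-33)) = 41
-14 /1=-14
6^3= 216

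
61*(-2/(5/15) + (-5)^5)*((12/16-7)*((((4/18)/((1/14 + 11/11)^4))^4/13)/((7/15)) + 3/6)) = 7135278597361181349906413101/11951770749521484375000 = 597005.98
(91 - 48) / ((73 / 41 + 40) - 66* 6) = -1763 / 14523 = -0.12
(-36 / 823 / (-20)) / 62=9 / 255130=0.00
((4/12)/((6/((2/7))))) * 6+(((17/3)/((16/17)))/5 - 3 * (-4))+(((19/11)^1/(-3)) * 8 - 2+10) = 102831/6160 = 16.69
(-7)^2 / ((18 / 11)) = 539 / 18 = 29.94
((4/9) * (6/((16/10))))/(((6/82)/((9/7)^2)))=1845/49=37.65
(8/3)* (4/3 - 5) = -88/9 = -9.78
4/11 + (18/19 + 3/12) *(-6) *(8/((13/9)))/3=-2696/209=-12.90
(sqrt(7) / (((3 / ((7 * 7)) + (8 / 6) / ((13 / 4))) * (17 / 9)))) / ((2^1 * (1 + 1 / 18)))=154791 * sqrt(7) / 291023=1.41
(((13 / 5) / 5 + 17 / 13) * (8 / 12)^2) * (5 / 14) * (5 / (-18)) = -22 / 273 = -0.08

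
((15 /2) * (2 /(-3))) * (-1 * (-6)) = -30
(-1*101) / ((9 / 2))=-202 / 9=-22.44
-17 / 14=-1.21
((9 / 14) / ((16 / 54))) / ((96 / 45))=3645 / 3584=1.02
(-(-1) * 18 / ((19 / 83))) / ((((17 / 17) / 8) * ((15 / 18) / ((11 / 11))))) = 71712 / 95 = 754.86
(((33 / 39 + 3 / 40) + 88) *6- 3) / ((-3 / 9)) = -413811 / 260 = -1591.58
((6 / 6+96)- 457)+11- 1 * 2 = -351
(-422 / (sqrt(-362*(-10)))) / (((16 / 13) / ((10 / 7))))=-2743*sqrt(905) / 10136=-8.14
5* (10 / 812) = 25 / 406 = 0.06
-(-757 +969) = -212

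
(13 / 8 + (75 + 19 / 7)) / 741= 1481 / 13832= 0.11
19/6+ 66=415/6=69.17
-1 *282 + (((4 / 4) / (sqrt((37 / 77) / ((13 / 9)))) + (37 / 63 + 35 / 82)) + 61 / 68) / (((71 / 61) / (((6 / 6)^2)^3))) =-3496267139 / 12470724 + 61 *sqrt(37037) / 7881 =-278.87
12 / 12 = 1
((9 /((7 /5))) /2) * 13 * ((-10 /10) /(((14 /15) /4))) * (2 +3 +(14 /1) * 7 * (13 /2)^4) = -12280866975 /392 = -31328742.28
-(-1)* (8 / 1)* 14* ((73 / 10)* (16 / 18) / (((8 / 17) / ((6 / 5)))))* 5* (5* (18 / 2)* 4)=1667904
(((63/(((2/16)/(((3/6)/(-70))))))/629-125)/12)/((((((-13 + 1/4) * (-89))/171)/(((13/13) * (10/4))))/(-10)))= 37348585/951677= 39.25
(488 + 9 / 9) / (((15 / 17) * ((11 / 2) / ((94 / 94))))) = 100.76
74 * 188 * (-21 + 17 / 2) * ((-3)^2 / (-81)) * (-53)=-9216700 / 9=-1024077.78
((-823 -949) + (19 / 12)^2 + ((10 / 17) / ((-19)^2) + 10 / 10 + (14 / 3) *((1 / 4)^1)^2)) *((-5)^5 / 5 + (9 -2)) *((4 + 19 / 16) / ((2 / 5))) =66793663443565 / 4713216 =14171568.51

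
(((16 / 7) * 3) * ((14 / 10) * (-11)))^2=278784 / 25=11151.36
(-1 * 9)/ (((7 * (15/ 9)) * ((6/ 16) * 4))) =-18/ 35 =-0.51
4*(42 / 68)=42 / 17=2.47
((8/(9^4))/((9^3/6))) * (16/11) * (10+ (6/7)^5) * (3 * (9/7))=4092416/6947055801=0.00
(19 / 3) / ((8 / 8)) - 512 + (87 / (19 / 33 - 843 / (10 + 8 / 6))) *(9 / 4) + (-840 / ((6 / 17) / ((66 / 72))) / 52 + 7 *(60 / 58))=-203440091197 / 374636964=-543.03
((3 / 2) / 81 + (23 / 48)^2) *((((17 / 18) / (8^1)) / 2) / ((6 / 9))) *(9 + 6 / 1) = 145775 / 442368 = 0.33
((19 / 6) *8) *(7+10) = 1292 / 3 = 430.67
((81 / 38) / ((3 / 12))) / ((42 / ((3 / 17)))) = 0.04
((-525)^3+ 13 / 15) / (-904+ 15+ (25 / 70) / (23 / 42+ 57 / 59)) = 162813.88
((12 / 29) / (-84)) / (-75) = 1 / 15225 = 0.00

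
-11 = -11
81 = 81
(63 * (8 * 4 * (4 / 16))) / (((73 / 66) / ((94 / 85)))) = 3126816 / 6205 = 503.92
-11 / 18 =-0.61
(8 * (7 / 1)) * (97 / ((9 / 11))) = 6639.11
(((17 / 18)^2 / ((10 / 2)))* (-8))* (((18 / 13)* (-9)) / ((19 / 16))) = 14.98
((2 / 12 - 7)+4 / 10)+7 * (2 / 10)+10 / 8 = -227 / 60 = -3.78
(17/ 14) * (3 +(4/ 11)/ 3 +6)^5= 76662.62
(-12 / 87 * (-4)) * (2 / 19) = 32 / 551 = 0.06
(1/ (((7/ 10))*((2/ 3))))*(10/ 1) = 150/ 7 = 21.43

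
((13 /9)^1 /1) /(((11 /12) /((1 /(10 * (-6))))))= -13 /495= -0.03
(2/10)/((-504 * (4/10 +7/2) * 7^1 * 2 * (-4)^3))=1/8805888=0.00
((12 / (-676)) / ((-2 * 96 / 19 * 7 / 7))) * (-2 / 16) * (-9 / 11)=171 / 951808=0.00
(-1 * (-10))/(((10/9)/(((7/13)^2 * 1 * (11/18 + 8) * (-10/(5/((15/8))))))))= -113925/1352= -84.26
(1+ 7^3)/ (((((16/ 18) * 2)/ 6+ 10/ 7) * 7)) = 4644/ 163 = 28.49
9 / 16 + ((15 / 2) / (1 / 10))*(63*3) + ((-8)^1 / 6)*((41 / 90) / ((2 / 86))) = 30562799 / 2160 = 14149.44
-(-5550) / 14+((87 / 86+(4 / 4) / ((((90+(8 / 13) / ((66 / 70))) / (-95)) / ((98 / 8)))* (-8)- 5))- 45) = 370651978533 / 1052355598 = 352.21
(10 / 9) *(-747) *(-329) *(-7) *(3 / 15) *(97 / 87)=-37082906 / 87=-426240.30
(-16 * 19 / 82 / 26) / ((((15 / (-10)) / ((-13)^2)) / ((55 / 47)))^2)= -2020361200 / 815121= -2478.60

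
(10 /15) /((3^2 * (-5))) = -0.01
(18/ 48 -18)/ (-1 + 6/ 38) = 2679/ 128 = 20.93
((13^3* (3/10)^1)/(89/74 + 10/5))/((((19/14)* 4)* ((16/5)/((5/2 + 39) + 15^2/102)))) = 422784089/816544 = 517.77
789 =789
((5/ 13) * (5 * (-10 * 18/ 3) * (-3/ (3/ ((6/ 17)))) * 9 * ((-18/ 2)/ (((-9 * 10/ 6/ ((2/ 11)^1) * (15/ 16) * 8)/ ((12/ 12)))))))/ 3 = 4320/ 2431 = 1.78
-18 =-18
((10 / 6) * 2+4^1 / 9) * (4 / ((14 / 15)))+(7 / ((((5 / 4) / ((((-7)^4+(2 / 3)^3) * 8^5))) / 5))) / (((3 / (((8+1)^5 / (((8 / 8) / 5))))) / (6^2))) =163921835969741140 / 21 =7805801712844816.19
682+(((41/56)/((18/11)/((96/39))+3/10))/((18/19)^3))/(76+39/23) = 21120757590427/30968331156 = 682.01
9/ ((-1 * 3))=-3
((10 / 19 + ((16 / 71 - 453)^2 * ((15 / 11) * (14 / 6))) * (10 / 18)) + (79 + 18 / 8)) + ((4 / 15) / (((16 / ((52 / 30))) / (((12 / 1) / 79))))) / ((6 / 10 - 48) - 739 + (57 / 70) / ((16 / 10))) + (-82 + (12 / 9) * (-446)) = 19714289086620826009 / 54491352996420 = 361787.48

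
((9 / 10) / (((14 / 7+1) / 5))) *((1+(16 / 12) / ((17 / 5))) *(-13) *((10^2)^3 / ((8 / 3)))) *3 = -519187500 / 17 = -30540441.18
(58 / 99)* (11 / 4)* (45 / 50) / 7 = 29 / 140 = 0.21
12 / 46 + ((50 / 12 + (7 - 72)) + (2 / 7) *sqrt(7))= -8359 / 138 + 2 *sqrt(7) / 7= -59.82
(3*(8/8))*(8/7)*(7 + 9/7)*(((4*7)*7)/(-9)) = -1856/3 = -618.67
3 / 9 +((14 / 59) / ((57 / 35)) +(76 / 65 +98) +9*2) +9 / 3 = 8791036 / 72865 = 120.65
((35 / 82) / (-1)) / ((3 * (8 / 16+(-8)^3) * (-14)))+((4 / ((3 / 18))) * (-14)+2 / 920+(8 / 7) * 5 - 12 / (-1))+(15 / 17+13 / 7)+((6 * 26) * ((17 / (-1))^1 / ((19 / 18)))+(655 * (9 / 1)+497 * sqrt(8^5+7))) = 401381964890959 / 130869709740+2485 * sqrt(1311) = 93043.25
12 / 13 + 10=142 / 13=10.92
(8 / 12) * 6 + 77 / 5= 97 / 5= 19.40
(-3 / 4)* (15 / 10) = -9 / 8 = -1.12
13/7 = 1.86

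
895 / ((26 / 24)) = 10740 / 13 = 826.15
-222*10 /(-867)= 740 /289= 2.56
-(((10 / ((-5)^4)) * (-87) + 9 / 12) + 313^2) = -48984179 / 500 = -97968.36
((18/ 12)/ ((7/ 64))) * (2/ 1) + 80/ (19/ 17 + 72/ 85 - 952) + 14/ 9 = 147026578/ 5087439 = 28.90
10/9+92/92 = 19/9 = 2.11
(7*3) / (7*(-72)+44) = -0.05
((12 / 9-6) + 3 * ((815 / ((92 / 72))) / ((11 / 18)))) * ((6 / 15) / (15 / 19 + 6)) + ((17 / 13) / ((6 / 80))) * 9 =50487284 / 148005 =341.12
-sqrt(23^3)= -23*sqrt(23)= -110.30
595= 595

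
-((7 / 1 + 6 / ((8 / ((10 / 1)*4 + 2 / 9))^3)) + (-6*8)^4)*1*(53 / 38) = -2188064030417 / 295488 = -7404916.72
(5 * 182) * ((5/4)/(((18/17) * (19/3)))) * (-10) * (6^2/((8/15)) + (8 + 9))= -32680375/228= -143334.98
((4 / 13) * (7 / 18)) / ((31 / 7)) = 98 / 3627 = 0.03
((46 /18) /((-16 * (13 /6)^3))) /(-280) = 69 /1230320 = 0.00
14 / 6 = 7 / 3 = 2.33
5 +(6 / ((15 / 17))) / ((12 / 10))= 32 / 3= 10.67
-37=-37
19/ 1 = 19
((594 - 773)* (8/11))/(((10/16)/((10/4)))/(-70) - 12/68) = 6816320/9427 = 723.06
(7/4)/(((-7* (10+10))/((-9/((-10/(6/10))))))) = -27/4000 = -0.01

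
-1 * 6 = -6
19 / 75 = 0.25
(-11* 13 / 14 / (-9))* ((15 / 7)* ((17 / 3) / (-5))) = -2431 / 882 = -2.76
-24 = -24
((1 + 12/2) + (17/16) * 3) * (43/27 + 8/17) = 154361/7344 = 21.02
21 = 21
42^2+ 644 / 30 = 26782 / 15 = 1785.47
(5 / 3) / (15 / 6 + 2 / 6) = 10 / 17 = 0.59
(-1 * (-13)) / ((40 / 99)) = 1287 / 40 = 32.18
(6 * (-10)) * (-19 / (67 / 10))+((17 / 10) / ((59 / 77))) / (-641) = 170.15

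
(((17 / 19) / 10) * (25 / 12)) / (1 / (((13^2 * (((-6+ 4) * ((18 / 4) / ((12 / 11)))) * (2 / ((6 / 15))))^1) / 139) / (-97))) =790075 / 8197664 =0.10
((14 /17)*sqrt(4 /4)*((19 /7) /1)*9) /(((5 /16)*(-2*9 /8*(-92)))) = 608 /1955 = 0.31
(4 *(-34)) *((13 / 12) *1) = -442 / 3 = -147.33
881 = 881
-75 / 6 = -25 / 2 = -12.50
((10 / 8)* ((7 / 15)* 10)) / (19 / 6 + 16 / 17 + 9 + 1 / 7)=4165 / 9461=0.44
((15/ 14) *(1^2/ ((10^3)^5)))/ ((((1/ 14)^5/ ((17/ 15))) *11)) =40817/ 687500000000000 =0.00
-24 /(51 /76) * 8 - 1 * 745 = -17529 /17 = -1031.12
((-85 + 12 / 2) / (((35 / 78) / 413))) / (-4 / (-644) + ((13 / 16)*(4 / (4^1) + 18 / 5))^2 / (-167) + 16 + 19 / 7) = -12511979450880 / 3206969639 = -3901.50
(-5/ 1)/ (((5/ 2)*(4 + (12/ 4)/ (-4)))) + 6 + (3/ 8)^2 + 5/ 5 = 5429/ 832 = 6.53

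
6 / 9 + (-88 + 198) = 332 / 3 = 110.67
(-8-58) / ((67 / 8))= -528 / 67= -7.88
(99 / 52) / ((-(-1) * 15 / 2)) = 33 / 130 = 0.25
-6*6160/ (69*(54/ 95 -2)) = 146300/ 391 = 374.17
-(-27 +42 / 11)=255 / 11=23.18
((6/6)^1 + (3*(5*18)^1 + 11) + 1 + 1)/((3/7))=1988/3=662.67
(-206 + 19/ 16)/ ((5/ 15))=-9831/ 16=-614.44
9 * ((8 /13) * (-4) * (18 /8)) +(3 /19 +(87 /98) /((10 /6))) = -5949303 /121030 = -49.16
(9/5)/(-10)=-9/50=-0.18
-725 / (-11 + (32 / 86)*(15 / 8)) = 31175 / 443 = 70.37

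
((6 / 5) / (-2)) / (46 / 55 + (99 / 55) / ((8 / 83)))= -264 / 8585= -0.03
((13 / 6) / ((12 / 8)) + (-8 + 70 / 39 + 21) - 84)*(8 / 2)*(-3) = 31712 / 39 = 813.13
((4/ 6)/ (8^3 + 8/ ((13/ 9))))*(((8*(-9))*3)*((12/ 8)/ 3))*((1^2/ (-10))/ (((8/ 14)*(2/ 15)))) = 2457/ 13456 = 0.18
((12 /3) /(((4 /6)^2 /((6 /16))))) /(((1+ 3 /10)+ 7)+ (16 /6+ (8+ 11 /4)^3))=3240 /1203133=0.00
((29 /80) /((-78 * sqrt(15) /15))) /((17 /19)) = -551 * sqrt(15) /106080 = -0.02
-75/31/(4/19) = -11.49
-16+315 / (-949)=-16.33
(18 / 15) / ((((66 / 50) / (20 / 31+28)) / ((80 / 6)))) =118400 / 341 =347.21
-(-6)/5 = 6/5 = 1.20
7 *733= 5131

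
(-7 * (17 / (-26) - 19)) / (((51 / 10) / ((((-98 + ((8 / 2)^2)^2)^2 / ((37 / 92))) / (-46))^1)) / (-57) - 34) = -16966283320 / 4192945263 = -4.05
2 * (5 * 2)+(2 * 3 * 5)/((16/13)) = 355/8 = 44.38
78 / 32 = 39 / 16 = 2.44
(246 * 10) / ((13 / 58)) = 142680 / 13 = 10975.38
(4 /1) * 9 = 36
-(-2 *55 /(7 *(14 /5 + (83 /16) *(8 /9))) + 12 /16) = 25593 /18676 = 1.37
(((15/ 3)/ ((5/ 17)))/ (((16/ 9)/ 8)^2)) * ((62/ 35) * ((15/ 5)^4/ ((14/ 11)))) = 38034117/ 980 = 38810.32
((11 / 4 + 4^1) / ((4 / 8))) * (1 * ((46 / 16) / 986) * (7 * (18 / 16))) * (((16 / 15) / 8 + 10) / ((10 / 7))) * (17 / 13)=1734453 / 603200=2.88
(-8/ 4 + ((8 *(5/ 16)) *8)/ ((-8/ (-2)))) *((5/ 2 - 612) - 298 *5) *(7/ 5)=-88179/ 10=-8817.90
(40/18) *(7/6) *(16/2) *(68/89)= 38080/2403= 15.85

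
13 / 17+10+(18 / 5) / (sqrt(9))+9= 1782 / 85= 20.96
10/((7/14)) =20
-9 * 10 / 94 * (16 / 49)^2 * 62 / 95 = -142848 / 2144093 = -0.07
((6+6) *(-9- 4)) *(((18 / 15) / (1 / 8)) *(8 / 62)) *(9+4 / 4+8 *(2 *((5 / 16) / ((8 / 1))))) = -63648 / 31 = -2053.16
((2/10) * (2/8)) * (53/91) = 53/1820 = 0.03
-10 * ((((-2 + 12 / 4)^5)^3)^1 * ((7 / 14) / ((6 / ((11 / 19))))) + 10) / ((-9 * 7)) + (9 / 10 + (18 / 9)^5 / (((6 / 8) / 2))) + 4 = 1648777 / 17955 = 91.83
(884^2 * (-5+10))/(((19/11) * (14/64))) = 1375362560/133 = 10341071.88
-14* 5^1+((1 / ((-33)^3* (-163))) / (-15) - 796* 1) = -76091925691 / 87865965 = -866.00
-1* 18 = -18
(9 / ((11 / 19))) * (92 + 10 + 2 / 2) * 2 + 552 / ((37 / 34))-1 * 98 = 1469924 / 407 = 3611.61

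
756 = 756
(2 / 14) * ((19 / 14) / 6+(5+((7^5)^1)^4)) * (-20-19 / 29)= -4014827671030645705277 / 17052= -235446145380638382.90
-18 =-18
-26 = -26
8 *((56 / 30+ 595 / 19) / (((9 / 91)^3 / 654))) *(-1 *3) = -12428652531568 / 23085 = -538386507.76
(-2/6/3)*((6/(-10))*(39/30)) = 13/150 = 0.09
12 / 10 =6 / 5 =1.20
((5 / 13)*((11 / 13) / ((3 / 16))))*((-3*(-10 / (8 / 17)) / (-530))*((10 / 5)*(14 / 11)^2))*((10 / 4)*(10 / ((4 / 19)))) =-7913500 / 98527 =-80.32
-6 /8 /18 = -1 /24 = -0.04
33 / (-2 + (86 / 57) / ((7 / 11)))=13167 / 148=88.97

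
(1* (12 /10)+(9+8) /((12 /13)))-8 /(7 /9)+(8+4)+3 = 10219 /420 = 24.33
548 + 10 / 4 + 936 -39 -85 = 2725 / 2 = 1362.50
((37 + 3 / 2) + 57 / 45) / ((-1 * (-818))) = 1193 / 24540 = 0.05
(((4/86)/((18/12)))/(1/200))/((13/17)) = 13600/1677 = 8.11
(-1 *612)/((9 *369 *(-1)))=68/369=0.18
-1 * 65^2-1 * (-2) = -4223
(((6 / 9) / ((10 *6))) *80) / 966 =4 / 4347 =0.00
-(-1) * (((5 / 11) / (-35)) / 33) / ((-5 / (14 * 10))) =4 / 363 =0.01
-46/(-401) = 46/401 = 0.11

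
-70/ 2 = -35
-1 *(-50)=50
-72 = -72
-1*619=-619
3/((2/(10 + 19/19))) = 33/2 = 16.50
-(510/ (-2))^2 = -65025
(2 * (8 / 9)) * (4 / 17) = 64 / 153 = 0.42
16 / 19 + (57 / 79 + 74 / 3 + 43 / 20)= 2555929 / 90060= 28.38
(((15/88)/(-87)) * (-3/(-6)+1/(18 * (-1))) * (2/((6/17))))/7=-85/120582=-0.00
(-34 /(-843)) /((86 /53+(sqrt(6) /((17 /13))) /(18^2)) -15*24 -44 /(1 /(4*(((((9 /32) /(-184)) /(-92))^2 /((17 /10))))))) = -606344090832378572501271629463552 /5387761605271040628561804057797404619 -3993263845256203501540737024*sqrt(6) /5387761605271040628561804057797404619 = -0.00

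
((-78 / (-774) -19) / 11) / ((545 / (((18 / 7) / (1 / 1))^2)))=-263304 / 12631465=-0.02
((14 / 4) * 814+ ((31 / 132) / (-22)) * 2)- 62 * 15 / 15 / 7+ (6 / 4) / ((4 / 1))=57741613 / 20328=2840.50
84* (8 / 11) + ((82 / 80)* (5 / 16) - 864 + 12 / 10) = -5641777 / 7040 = -801.39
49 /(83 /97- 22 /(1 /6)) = -4753 /12721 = -0.37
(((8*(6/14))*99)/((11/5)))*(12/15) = 864/7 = 123.43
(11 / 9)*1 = 11 / 9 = 1.22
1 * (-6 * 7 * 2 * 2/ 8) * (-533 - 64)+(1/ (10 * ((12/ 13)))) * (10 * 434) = 78043/ 6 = 13007.17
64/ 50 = 32/ 25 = 1.28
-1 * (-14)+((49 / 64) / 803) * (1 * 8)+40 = 54.01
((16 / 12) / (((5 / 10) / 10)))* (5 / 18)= 200 / 27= 7.41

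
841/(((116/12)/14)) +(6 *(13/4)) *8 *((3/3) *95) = 16038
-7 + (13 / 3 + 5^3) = 367 / 3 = 122.33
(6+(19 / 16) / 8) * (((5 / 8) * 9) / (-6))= -11805 / 2048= -5.76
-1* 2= -2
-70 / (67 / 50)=-3500 / 67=-52.24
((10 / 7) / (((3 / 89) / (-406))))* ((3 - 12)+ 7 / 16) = 1767985 / 12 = 147332.08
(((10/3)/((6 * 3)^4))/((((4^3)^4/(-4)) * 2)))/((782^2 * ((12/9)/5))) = -25/1077019142818627584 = -0.00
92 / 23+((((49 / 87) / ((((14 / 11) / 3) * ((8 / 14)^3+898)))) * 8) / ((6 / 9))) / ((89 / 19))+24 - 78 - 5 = -55.00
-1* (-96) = 96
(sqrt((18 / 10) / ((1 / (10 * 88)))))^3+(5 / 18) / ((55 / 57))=19 / 66+19008 * sqrt(11)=63042.69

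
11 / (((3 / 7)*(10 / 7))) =539 / 30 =17.97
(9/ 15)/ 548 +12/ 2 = 6.00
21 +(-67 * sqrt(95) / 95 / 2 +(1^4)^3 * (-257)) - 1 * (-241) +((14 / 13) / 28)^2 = 3381 / 676 - 67 * sqrt(95) / 190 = 1.56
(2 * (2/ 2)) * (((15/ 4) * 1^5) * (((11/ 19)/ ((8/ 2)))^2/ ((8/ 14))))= 0.27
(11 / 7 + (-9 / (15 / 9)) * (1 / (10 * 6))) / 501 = 1037 / 350700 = 0.00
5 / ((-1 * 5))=-1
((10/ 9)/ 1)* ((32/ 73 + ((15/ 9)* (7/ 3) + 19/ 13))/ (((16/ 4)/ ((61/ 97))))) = 7539905/ 7456293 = 1.01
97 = 97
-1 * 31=-31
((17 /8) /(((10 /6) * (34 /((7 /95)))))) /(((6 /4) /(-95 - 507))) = -2107 /1900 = -1.11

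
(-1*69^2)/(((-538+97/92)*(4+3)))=438012/345793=1.27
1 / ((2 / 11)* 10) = 11 / 20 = 0.55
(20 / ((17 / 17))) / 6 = 10 / 3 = 3.33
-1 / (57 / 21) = -0.37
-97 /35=-2.77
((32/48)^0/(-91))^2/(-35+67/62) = -62/17414943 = -0.00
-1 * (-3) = 3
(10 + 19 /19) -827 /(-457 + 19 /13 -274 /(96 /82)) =2624663 /215149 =12.20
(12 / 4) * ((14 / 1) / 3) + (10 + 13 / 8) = 205 / 8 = 25.62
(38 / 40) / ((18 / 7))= 133 / 360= 0.37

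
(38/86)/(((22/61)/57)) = 66063/946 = 69.83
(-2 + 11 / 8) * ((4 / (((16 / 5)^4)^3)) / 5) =-244140625 / 562949953421312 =-0.00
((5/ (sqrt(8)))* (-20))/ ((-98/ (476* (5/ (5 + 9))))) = 2125* sqrt(2)/ 49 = 61.33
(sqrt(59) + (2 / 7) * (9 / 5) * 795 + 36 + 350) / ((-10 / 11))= -30602 / 35 - 11 * sqrt(59) / 10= -882.79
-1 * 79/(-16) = 79/16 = 4.94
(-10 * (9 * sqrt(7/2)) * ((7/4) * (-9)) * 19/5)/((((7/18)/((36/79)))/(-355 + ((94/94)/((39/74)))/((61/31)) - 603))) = -189214743528 * sqrt(14)/62647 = -11301047.82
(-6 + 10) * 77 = 308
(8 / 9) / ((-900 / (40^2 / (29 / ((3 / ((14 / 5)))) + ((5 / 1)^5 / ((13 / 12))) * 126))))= -4160 / 956883753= -0.00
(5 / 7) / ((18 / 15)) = 25 / 42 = 0.60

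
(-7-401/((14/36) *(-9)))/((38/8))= 3012/133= 22.65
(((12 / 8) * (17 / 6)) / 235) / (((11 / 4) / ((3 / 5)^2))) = 0.00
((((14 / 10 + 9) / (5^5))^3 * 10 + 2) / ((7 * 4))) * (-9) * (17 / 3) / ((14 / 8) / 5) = -77819838560766 / 7476806640625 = -10.41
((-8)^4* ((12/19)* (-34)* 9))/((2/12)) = -90243072/19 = -4749635.37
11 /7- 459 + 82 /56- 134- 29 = -17331 /28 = -618.96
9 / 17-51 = -858 / 17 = -50.47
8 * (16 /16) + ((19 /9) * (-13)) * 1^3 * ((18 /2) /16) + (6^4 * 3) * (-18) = -1119863 /16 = -69991.44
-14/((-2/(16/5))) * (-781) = -87472/5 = -17494.40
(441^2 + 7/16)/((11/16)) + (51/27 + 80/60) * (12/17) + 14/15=793493263/2805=282885.30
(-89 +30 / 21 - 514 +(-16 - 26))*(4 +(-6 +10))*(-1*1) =36040 / 7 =5148.57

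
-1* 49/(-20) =49/20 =2.45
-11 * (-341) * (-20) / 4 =-18755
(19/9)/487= 19/4383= 0.00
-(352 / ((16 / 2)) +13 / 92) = -4061 / 92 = -44.14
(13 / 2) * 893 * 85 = 986765 / 2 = 493382.50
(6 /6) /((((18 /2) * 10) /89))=89 /90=0.99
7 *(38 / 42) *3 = 19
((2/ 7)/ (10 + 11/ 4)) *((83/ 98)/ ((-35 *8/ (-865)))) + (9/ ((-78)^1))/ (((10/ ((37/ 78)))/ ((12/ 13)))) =0.05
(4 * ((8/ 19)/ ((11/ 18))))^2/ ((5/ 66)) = 1990656/ 19855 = 100.26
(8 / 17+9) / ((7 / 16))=368 / 17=21.65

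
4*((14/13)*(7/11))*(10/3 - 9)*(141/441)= -6392/1287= -4.97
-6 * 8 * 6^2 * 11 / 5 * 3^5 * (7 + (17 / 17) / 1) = -36951552 / 5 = -7390310.40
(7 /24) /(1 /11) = 77 /24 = 3.21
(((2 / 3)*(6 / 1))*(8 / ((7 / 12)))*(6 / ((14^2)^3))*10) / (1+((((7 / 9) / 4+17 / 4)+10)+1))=810 / 30471091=0.00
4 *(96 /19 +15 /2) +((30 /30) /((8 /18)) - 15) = 2847 /76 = 37.46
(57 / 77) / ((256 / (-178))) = -5073 / 9856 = -0.51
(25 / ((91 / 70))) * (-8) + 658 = 6554 / 13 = 504.15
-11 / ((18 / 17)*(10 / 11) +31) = -2057 / 5977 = -0.34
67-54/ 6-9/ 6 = 113/ 2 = 56.50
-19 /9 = -2.11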